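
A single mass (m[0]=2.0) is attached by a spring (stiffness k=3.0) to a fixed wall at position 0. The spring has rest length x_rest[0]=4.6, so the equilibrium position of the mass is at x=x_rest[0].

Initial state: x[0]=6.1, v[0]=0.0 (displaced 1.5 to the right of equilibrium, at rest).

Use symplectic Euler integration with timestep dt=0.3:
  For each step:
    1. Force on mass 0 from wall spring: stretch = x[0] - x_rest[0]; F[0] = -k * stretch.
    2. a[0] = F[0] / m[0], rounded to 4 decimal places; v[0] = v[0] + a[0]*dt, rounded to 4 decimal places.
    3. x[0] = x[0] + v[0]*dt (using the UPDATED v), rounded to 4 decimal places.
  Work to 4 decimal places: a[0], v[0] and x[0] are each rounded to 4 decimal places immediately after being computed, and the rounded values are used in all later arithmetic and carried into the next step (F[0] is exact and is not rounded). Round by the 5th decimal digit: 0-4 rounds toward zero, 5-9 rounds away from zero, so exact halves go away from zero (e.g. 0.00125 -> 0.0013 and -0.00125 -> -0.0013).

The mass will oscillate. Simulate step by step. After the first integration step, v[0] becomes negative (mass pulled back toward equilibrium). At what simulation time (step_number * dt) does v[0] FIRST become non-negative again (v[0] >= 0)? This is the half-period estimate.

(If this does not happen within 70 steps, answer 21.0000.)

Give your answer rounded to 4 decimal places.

Step 0: x=[6.1000] v=[0.0000]
Step 1: x=[5.8975] v=[-0.6750]
Step 2: x=[5.5198] v=[-1.2589]
Step 3: x=[5.0180] v=[-1.6728]
Step 4: x=[4.4597] v=[-1.8609]
Step 5: x=[3.9204] v=[-1.7978]
Step 6: x=[3.4728] v=[-1.4920]
Step 7: x=[3.1774] v=[-0.9848]
Step 8: x=[3.0740] v=[-0.3446]
Step 9: x=[3.1766] v=[0.3421]
First v>=0 after going negative at step 9, time=2.7000

Answer: 2.7000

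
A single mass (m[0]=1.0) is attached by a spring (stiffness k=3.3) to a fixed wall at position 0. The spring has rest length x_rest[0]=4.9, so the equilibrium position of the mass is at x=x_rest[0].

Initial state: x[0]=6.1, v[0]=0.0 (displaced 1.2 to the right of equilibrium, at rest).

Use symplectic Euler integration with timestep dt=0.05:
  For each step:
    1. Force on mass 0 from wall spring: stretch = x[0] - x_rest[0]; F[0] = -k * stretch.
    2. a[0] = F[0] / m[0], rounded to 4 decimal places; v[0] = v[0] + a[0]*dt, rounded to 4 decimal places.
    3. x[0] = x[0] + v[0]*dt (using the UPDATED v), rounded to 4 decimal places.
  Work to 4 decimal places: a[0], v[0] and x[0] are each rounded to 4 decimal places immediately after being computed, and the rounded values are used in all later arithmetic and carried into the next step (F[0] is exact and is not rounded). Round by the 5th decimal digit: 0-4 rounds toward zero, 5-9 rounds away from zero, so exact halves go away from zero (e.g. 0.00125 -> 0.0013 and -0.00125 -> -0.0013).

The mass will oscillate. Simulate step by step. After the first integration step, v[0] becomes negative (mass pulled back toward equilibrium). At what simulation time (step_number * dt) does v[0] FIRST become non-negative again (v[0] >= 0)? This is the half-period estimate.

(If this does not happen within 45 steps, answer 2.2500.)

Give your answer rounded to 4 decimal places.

Answer: 1.7500

Derivation:
Step 0: x=[6.1000] v=[0.0000]
Step 1: x=[6.0901] v=[-0.1980]
Step 2: x=[6.0704] v=[-0.3944]
Step 3: x=[6.0410] v=[-0.5875]
Step 4: x=[6.0022] v=[-0.7758]
Step 5: x=[5.9543] v=[-0.9577]
Step 6: x=[5.8977] v=[-1.1317]
Step 7: x=[5.8329] v=[-1.2963]
Step 8: x=[5.7604] v=[-1.4502]
Step 9: x=[5.6808] v=[-1.5922]
Step 10: x=[5.5948] v=[-1.7210]
Step 11: x=[5.5030] v=[-1.8356]
Step 12: x=[5.4062] v=[-1.9351]
Step 13: x=[5.3053] v=[-2.0186]
Step 14: x=[5.2010] v=[-2.0855]
Step 15: x=[5.0942] v=[-2.1352]
Step 16: x=[4.9858] v=[-2.1672]
Step 17: x=[4.8767] v=[-2.1814]
Step 18: x=[4.7678] v=[-2.1776]
Step 19: x=[4.6600] v=[-2.1558]
Step 20: x=[4.5542] v=[-2.1162]
Step 21: x=[4.4512] v=[-2.0591]
Step 22: x=[4.3519] v=[-1.9851]
Step 23: x=[4.2572] v=[-1.8947]
Step 24: x=[4.1678] v=[-1.7886]
Step 25: x=[4.0844] v=[-1.6678]
Step 26: x=[4.0077] v=[-1.5332]
Step 27: x=[3.9384] v=[-1.3860]
Step 28: x=[3.8770] v=[-1.2273]
Step 29: x=[3.8241] v=[-1.0585]
Step 30: x=[3.7801] v=[-0.8810]
Step 31: x=[3.7453] v=[-0.6962]
Step 32: x=[3.7200] v=[-0.5057]
Step 33: x=[3.7045] v=[-0.3110]
Step 34: x=[3.6988] v=[-0.1137]
Step 35: x=[3.7030] v=[0.0845]
First v>=0 after going negative at step 35, time=1.7500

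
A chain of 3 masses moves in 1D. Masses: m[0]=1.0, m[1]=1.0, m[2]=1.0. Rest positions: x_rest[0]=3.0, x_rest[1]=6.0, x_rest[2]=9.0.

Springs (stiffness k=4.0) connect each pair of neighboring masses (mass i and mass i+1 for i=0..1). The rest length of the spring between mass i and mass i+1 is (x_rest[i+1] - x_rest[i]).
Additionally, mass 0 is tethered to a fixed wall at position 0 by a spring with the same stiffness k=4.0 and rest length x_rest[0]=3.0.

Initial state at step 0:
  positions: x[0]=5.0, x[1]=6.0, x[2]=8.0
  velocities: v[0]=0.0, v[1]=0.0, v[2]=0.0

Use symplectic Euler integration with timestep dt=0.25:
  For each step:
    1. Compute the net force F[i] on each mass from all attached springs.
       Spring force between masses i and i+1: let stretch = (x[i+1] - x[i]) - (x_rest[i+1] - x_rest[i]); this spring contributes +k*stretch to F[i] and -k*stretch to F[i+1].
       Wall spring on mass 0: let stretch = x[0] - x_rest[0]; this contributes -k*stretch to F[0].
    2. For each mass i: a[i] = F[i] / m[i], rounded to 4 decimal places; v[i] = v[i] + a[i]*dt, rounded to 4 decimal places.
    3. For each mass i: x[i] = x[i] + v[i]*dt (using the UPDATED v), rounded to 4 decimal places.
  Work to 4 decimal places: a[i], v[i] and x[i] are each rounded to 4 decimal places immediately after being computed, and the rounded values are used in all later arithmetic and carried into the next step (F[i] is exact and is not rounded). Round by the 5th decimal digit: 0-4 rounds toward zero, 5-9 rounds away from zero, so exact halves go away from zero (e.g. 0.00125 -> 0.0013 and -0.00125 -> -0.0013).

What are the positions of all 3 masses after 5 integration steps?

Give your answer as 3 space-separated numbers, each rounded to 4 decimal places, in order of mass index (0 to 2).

Step 0: x=[5.0000 6.0000 8.0000] v=[0.0000 0.0000 0.0000]
Step 1: x=[4.0000 6.2500 8.2500] v=[-4.0000 1.0000 1.0000]
Step 2: x=[2.5625 6.4375 8.7500] v=[-5.7500 0.7500 2.0000]
Step 3: x=[1.4531 6.2344 9.4219] v=[-4.4375 -0.8125 2.6875]
Step 4: x=[1.1758 5.6328 10.0469] v=[-1.1093 -2.4063 2.5000]
Step 5: x=[1.7188 5.0205 10.3184] v=[2.1719 -2.4492 1.0859]

Answer: 1.7188 5.0205 10.3184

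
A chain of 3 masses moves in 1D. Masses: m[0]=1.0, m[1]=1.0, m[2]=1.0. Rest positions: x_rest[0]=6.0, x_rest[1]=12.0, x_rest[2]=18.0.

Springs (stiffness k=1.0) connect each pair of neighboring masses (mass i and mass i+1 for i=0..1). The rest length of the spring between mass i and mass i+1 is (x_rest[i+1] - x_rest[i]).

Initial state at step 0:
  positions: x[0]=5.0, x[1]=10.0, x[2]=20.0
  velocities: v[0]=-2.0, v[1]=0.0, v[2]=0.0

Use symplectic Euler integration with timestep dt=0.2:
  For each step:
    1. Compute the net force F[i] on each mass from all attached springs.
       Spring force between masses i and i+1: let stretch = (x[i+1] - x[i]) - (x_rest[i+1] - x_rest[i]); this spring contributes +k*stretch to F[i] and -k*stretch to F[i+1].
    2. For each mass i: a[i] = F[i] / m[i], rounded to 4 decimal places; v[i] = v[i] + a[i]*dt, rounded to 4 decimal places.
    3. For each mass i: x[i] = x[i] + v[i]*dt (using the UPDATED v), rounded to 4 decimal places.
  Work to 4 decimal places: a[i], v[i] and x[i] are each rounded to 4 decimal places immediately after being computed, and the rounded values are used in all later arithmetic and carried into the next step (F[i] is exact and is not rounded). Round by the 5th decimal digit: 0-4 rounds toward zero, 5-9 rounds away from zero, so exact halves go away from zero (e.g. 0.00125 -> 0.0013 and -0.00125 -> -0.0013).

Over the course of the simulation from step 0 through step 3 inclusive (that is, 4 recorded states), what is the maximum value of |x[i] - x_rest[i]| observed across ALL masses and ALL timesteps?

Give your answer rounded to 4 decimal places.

Step 0: x=[5.0000 10.0000 20.0000] v=[-2.0000 0.0000 0.0000]
Step 1: x=[4.5600 10.2000 19.8400] v=[-2.2000 1.0000 -0.8000]
Step 2: x=[4.1056 10.5600 19.5344] v=[-2.2720 1.8000 -1.5280]
Step 3: x=[3.6694 11.0208 19.1098] v=[-2.1811 2.3040 -2.1229]
Max displacement = 2.3306

Answer: 2.3306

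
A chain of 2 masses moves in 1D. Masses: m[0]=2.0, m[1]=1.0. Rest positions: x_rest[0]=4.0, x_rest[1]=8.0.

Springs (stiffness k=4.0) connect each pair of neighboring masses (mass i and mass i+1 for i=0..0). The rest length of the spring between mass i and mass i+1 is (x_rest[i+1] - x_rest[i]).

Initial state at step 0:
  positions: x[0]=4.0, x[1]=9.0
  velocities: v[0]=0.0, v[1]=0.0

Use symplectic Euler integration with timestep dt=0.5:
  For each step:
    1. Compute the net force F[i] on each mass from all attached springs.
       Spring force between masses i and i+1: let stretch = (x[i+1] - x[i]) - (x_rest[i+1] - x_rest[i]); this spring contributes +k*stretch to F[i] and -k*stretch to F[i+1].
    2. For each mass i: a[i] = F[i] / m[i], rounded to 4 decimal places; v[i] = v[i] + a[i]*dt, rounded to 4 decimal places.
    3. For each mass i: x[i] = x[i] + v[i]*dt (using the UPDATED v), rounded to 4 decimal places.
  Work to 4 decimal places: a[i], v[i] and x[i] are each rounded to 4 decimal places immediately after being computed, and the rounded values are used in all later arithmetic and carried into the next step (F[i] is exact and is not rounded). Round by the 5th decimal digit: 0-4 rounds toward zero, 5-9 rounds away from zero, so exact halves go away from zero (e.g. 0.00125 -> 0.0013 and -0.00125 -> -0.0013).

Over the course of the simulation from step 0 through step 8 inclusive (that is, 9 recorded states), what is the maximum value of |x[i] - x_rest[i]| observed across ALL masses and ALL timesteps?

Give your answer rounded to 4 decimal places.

Step 0: x=[4.0000 9.0000] v=[0.0000 0.0000]
Step 1: x=[4.5000 8.0000] v=[1.0000 -2.0000]
Step 2: x=[4.7500 7.5000] v=[0.5000 -1.0000]
Step 3: x=[4.3750 8.2500] v=[-0.7500 1.5000]
Step 4: x=[3.9375 9.1250] v=[-0.8750 1.7500]
Step 5: x=[4.0938 8.8125] v=[0.3125 -0.6250]
Step 6: x=[4.6094 7.7813] v=[1.0312 -2.0624]
Step 7: x=[4.7110 7.5782] v=[0.2031 -0.4062]
Step 8: x=[4.2462 8.5079] v=[-0.9297 1.8594]
Max displacement = 1.1250

Answer: 1.1250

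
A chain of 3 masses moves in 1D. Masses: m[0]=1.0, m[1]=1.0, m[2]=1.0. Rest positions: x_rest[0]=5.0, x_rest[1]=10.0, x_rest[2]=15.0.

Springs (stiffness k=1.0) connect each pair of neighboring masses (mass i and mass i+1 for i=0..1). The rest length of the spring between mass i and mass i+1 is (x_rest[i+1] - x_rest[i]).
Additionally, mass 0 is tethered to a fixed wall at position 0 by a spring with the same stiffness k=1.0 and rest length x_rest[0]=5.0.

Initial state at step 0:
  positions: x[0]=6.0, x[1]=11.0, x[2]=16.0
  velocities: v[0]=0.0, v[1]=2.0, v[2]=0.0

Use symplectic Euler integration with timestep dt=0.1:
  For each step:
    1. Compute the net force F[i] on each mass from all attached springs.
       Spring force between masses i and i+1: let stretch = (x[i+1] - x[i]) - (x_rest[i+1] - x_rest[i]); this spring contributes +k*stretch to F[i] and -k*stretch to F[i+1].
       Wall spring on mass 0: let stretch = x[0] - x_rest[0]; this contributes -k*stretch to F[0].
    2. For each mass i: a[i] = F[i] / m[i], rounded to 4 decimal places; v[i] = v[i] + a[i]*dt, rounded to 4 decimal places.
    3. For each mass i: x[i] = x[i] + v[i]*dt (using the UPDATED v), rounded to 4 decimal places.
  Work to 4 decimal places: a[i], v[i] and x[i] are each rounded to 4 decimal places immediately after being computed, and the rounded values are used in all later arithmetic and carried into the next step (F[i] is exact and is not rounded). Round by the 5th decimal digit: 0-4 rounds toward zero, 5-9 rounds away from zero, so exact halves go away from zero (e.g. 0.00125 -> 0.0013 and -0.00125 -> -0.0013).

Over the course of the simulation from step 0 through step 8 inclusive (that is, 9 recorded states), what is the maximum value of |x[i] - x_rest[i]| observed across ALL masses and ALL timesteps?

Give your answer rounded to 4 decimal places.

Step 0: x=[6.0000 11.0000 16.0000] v=[0.0000 2.0000 0.0000]
Step 1: x=[5.9900 11.2000 16.0000] v=[-0.1000 2.0000 0.0000]
Step 2: x=[5.9722 11.3959 16.0020] v=[-0.1780 1.9590 0.0200]
Step 3: x=[5.9489 11.5836 16.0079] v=[-0.2329 1.8772 0.0594]
Step 4: x=[5.9225 11.7592 16.0196] v=[-0.2643 1.7562 0.1170]
Step 5: x=[5.8952 11.9191 16.0387] v=[-0.2729 1.5986 0.1910]
Step 6: x=[5.8692 12.0599 16.0666] v=[-0.2600 1.4082 0.2790]
Step 7: x=[5.8464 12.1789 16.1044] v=[-0.2279 1.1898 0.3783]
Step 8: x=[5.8285 12.2738 16.1530] v=[-0.1793 0.9491 0.4858]
Max displacement = 2.2738

Answer: 2.2738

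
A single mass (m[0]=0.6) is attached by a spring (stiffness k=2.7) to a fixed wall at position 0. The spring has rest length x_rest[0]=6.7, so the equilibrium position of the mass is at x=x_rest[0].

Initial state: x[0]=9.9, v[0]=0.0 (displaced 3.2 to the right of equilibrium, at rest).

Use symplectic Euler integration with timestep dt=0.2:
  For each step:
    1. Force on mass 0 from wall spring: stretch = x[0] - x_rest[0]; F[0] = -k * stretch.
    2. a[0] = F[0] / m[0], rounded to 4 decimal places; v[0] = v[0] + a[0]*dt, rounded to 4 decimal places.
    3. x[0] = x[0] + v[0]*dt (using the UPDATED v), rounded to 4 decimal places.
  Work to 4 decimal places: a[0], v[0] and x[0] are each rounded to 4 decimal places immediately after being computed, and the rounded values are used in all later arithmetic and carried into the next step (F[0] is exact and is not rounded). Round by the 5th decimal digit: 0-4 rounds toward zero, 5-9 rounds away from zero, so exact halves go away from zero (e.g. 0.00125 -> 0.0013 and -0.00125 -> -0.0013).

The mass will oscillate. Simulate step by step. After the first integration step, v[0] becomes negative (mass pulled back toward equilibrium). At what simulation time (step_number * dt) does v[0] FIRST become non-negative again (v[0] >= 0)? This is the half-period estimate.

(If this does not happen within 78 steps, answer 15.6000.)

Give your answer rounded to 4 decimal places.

Answer: 1.6000

Derivation:
Step 0: x=[9.9000] v=[0.0000]
Step 1: x=[9.3240] v=[-2.8800]
Step 2: x=[8.2757] v=[-5.2416]
Step 3: x=[6.9438] v=[-6.6597]
Step 4: x=[5.5680] v=[-6.8791]
Step 5: x=[4.3959] v=[-5.8603]
Step 6: x=[3.6386] v=[-3.7866]
Step 7: x=[3.4323] v=[-1.0313]
Step 8: x=[3.8142] v=[1.9096]
First v>=0 after going negative at step 8, time=1.6000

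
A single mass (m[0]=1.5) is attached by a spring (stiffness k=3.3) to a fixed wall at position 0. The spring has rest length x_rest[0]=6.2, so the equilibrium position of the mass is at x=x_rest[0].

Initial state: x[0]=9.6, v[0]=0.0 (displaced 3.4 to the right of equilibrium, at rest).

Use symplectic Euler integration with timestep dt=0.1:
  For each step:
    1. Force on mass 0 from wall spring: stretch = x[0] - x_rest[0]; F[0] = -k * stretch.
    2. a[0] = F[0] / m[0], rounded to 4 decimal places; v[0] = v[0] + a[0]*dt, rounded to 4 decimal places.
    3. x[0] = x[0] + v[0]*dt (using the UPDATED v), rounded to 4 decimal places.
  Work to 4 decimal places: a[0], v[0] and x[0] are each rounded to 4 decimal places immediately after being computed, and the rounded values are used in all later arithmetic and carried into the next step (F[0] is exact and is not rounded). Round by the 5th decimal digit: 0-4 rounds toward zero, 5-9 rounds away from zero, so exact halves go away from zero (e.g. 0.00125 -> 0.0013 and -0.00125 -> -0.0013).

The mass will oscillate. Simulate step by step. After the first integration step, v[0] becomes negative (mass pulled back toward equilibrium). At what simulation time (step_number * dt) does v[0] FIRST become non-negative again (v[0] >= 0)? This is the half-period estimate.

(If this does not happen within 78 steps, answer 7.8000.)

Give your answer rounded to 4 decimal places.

Answer: 2.2000

Derivation:
Step 0: x=[9.6000] v=[0.0000]
Step 1: x=[9.5252] v=[-0.7480]
Step 2: x=[9.3773] v=[-1.4795]
Step 3: x=[9.1595] v=[-2.1785]
Step 4: x=[8.8765] v=[-2.8296]
Step 5: x=[8.5347] v=[-3.4184]
Step 6: x=[8.1415] v=[-3.9320]
Step 7: x=[7.7056] v=[-4.3591]
Step 8: x=[7.2366] v=[-4.6903]
Step 9: x=[6.7448] v=[-4.9184]
Step 10: x=[6.2410] v=[-5.0383]
Step 11: x=[5.7363] v=[-5.0473]
Step 12: x=[5.2418] v=[-4.9453]
Step 13: x=[4.7684] v=[-4.7345]
Step 14: x=[4.3264] v=[-4.4196]
Step 15: x=[3.9257] v=[-4.0074]
Step 16: x=[3.5750] v=[-3.5071]
Step 17: x=[3.2820] v=[-2.9296]
Step 18: x=[3.0532] v=[-2.2876]
Step 19: x=[2.8937] v=[-1.5953]
Step 20: x=[2.8069] v=[-0.8679]
Step 21: x=[2.7948] v=[-0.1214]
Step 22: x=[2.8576] v=[0.6277]
First v>=0 after going negative at step 22, time=2.2000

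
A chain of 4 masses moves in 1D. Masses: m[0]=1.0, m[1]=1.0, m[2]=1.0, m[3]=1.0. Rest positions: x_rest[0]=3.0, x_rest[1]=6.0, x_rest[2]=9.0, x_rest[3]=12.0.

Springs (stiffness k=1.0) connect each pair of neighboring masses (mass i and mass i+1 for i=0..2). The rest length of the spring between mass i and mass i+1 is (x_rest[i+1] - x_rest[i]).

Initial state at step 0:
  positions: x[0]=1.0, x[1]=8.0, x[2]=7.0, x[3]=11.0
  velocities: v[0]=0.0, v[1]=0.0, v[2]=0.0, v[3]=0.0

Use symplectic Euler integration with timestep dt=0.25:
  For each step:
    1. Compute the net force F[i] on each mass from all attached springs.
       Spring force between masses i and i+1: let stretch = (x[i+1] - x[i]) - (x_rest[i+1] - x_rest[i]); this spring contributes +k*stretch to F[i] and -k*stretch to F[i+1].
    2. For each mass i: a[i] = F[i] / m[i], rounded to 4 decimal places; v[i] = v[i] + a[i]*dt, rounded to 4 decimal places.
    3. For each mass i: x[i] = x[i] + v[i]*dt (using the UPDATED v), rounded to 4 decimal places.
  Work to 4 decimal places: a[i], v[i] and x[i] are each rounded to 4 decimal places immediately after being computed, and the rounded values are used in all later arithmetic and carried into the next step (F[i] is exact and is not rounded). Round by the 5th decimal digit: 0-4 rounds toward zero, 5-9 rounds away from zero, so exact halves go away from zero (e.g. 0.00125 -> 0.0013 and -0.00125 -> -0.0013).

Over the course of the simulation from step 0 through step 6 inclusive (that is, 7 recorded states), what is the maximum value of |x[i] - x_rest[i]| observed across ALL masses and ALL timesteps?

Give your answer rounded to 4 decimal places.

Answer: 3.1504

Derivation:
Step 0: x=[1.0000 8.0000 7.0000 11.0000] v=[0.0000 0.0000 0.0000 0.0000]
Step 1: x=[1.2500 7.5000 7.3125 10.9375] v=[1.0000 -2.0000 1.2500 -0.2500]
Step 2: x=[1.7031 6.5977 7.8633 10.8359] v=[1.8125 -3.6094 2.2031 -0.4063]
Step 3: x=[2.2747 5.4685 8.5208 10.7360] v=[2.2862 -4.5167 2.6299 -0.3995]
Step 4: x=[2.8584 4.3305 9.1260 10.6852] v=[2.3347 -4.5521 2.4206 -0.2033]
Step 5: x=[3.3466 3.4002 9.5289 10.7244] v=[1.9527 -3.7213 1.6115 0.1569]
Step 6: x=[3.6506 2.8496 9.6235 10.8764] v=[1.2161 -2.2025 0.3782 0.6080]
Max displacement = 3.1504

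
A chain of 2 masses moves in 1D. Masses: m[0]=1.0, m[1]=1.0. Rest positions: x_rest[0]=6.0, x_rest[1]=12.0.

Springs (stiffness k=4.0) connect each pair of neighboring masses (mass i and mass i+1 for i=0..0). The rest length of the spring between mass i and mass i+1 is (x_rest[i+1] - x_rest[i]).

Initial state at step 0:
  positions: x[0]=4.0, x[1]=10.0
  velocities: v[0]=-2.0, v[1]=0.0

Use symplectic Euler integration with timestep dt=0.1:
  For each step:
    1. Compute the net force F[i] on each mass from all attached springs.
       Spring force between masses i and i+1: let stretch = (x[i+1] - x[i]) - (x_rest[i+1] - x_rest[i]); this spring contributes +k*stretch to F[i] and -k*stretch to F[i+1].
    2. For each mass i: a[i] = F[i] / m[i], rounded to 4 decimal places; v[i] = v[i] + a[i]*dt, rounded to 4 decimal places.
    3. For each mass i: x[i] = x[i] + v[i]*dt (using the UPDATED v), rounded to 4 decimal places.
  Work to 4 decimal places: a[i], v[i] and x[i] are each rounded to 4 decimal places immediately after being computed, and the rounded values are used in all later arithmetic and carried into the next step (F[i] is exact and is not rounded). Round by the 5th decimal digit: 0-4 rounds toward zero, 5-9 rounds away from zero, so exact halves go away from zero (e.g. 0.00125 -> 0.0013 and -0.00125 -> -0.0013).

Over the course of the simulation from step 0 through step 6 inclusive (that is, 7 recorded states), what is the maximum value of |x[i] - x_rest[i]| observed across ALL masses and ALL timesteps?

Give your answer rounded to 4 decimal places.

Step 0: x=[4.0000 10.0000] v=[-2.0000 0.0000]
Step 1: x=[3.8000 10.0000] v=[-2.0000 0.0000]
Step 2: x=[3.6080 9.9920] v=[-1.9200 -0.0800]
Step 3: x=[3.4314 9.9686] v=[-1.7664 -0.2336]
Step 4: x=[3.2763 9.9238] v=[-1.5515 -0.4485]
Step 5: x=[3.1471 9.8531] v=[-1.2925 -0.7075]
Step 6: x=[3.0461 9.7541] v=[-1.0101 -0.9899]
Max displacement = 2.9539

Answer: 2.9539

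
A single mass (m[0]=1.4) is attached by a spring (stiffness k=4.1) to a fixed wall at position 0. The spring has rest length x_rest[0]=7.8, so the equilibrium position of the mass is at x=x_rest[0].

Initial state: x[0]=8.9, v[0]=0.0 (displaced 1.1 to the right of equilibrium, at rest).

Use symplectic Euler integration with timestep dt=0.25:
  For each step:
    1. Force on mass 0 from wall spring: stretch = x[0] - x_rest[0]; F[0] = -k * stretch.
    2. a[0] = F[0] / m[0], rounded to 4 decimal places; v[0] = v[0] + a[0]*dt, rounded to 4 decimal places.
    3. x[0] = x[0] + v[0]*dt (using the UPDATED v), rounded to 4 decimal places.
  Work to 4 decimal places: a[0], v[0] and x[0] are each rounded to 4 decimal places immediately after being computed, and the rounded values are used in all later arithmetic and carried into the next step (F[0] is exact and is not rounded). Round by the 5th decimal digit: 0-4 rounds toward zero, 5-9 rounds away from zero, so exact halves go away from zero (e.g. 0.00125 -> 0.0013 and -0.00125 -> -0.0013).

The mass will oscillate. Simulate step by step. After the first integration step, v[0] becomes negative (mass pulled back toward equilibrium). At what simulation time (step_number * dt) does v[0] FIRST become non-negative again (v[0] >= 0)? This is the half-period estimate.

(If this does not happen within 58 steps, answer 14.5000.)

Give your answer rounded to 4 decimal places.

Step 0: x=[8.9000] v=[0.0000]
Step 1: x=[8.6987] v=[-0.8054]
Step 2: x=[8.3329] v=[-1.4634]
Step 3: x=[7.8695] v=[-1.8536]
Step 4: x=[7.3934] v=[-1.9045]
Step 5: x=[6.9917] v=[-1.6068]
Step 6: x=[6.7380] v=[-1.0150]
Step 7: x=[6.6786] v=[-0.2375]
Step 8: x=[6.8245] v=[0.5835]
First v>=0 after going negative at step 8, time=2.0000

Answer: 2.0000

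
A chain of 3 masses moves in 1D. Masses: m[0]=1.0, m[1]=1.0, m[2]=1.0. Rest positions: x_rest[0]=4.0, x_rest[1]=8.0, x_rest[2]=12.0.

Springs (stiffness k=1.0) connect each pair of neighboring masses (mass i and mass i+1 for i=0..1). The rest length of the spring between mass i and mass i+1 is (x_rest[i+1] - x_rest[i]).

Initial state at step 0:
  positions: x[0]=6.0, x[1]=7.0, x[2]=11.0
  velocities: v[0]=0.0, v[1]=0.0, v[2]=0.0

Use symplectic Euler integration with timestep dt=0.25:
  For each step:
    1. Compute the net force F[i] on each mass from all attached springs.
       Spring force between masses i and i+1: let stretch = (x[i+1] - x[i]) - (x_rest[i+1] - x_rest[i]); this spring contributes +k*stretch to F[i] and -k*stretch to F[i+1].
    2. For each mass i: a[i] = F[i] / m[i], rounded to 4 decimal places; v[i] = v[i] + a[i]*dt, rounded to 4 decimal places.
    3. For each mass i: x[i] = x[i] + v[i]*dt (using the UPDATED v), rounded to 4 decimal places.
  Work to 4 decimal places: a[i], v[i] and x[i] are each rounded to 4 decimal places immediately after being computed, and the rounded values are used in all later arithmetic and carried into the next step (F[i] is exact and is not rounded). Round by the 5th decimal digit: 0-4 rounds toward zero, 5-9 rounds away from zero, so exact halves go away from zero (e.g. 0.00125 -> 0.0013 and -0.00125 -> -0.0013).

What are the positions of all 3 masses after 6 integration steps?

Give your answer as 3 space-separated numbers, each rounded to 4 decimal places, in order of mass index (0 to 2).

Answer: 3.4231 8.9772 11.5998

Derivation:
Step 0: x=[6.0000 7.0000 11.0000] v=[0.0000 0.0000 0.0000]
Step 1: x=[5.8125 7.1875 11.0000] v=[-0.7500 0.7500 0.0000]
Step 2: x=[5.4609 7.5274 11.0117] v=[-1.4063 1.3594 0.0469]
Step 3: x=[4.9885 7.9559 11.0557] v=[-1.8897 1.7139 0.1758]
Step 4: x=[4.4515 8.3927 11.1559] v=[-2.1479 1.7470 0.4009]
Step 5: x=[3.9109 8.7558 11.3334] v=[-2.1626 1.4525 0.7101]
Step 6: x=[3.4231 8.9772 11.5998] v=[-1.9514 0.8857 1.0657]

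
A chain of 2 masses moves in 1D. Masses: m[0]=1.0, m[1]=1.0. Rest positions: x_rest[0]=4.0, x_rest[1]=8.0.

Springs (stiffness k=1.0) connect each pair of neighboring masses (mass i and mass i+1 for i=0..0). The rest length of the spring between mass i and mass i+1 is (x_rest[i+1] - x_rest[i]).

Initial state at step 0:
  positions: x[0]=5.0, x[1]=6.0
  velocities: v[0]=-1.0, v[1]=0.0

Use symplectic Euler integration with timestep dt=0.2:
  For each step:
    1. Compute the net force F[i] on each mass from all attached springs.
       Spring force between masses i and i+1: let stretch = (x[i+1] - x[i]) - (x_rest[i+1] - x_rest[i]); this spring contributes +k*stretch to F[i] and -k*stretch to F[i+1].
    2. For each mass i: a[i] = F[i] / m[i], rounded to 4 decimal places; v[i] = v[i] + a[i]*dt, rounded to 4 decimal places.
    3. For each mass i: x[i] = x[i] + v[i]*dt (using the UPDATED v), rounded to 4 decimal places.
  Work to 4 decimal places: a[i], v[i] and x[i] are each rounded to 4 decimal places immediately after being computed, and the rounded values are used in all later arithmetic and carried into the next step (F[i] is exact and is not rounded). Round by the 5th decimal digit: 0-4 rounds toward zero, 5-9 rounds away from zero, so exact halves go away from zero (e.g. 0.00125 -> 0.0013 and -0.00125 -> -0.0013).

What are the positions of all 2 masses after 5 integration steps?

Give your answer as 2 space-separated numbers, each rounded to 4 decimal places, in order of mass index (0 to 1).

Answer: 2.6620 7.3380

Derivation:
Step 0: x=[5.0000 6.0000] v=[-1.0000 0.0000]
Step 1: x=[4.6800 6.1200] v=[-1.6000 0.6000]
Step 2: x=[4.2576 6.3424] v=[-2.1120 1.1120]
Step 3: x=[3.7586 6.6414] v=[-2.4950 1.4950]
Step 4: x=[3.2149 6.9851] v=[-2.7184 1.7184]
Step 5: x=[2.6620 7.3380] v=[-2.7644 1.7644]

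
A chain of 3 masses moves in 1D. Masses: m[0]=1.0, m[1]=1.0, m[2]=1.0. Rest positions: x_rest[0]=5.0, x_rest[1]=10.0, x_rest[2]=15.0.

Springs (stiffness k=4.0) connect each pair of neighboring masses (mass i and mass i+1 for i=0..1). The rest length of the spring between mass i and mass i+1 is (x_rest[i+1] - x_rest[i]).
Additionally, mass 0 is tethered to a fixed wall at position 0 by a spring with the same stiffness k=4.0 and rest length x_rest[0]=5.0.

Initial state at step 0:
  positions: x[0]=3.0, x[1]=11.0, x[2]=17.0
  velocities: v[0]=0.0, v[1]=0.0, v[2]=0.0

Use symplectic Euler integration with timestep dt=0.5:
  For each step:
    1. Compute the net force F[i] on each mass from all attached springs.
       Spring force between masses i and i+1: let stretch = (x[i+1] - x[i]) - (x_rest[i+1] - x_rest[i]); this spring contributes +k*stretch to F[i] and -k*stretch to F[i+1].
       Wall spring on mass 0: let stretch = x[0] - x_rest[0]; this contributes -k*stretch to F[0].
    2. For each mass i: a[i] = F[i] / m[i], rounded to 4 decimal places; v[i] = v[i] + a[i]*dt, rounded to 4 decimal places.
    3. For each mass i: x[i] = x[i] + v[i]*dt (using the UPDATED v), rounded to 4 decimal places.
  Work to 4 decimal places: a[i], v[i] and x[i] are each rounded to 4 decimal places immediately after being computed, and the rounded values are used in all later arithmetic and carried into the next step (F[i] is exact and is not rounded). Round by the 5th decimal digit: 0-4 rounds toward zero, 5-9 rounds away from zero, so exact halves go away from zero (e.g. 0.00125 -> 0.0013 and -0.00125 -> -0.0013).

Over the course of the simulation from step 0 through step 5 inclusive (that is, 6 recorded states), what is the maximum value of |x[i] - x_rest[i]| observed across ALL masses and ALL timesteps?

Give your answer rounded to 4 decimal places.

Answer: 3.0000

Derivation:
Step 0: x=[3.0000 11.0000 17.0000] v=[0.0000 0.0000 0.0000]
Step 1: x=[8.0000 9.0000 16.0000] v=[10.0000 -4.0000 -2.0000]
Step 2: x=[6.0000 13.0000 13.0000] v=[-4.0000 8.0000 -6.0000]
Step 3: x=[5.0000 10.0000 15.0000] v=[-2.0000 -6.0000 4.0000]
Step 4: x=[4.0000 7.0000 17.0000] v=[-2.0000 -6.0000 4.0000]
Step 5: x=[2.0000 11.0000 14.0000] v=[-4.0000 8.0000 -6.0000]
Max displacement = 3.0000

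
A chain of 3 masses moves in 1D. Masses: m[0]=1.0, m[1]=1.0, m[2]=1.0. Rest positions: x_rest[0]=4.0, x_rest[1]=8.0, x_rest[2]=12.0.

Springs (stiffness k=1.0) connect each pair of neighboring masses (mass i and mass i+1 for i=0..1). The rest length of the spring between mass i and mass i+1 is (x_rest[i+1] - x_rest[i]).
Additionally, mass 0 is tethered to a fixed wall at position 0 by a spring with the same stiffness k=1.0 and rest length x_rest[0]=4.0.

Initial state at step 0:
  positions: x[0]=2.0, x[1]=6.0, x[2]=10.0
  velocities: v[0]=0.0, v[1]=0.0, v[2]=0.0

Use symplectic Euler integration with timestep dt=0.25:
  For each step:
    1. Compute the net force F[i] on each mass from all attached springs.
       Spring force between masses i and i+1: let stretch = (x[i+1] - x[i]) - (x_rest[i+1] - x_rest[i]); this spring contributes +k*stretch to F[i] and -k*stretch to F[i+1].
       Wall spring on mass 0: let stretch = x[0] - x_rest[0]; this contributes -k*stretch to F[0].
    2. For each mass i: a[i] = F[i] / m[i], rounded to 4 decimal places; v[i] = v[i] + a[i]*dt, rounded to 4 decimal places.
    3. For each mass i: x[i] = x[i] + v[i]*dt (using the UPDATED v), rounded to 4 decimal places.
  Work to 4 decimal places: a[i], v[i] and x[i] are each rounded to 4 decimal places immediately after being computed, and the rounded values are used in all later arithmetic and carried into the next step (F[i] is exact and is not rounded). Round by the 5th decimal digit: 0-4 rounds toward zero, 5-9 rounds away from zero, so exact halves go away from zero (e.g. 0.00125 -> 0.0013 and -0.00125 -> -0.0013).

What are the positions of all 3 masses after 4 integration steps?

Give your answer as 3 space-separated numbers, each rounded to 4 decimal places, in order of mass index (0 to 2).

Step 0: x=[2.0000 6.0000 10.0000] v=[0.0000 0.0000 0.0000]
Step 1: x=[2.1250 6.0000 10.0000] v=[0.5000 0.0000 0.0000]
Step 2: x=[2.3594 6.0078 10.0000] v=[0.9375 0.0313 0.0000]
Step 3: x=[2.6744 6.0371 10.0005] v=[1.2598 0.1173 0.0020]
Step 4: x=[3.0324 6.1040 10.0033] v=[1.4319 0.2675 0.0112]

Answer: 3.0324 6.1040 10.0033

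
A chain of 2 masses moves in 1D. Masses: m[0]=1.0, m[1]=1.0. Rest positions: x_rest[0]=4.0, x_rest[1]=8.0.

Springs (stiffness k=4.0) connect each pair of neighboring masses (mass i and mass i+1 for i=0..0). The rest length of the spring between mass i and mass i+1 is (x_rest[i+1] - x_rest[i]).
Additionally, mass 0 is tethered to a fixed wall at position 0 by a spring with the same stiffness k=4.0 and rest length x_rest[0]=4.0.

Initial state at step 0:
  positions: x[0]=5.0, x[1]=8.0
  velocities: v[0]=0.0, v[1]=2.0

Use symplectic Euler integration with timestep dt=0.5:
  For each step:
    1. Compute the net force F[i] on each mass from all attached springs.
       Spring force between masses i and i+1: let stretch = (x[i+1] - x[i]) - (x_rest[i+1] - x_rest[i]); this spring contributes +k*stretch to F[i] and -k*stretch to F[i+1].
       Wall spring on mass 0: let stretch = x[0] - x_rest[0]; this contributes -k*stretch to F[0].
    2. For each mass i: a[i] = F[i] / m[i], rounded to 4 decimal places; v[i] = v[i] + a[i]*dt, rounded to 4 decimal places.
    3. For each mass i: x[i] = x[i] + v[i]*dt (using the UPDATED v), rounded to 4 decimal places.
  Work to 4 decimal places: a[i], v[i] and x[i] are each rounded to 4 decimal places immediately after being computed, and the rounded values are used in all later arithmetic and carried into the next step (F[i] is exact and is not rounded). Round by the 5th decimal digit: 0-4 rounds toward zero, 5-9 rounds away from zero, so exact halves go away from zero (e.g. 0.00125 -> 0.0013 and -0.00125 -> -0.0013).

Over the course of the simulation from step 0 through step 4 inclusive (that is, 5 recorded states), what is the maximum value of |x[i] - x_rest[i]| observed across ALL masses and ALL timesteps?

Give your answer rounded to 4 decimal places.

Step 0: x=[5.0000 8.0000] v=[0.0000 2.0000]
Step 1: x=[3.0000 10.0000] v=[-4.0000 4.0000]
Step 2: x=[5.0000 9.0000] v=[4.0000 -2.0000]
Step 3: x=[6.0000 8.0000] v=[2.0000 -2.0000]
Step 4: x=[3.0000 9.0000] v=[-6.0000 2.0000]
Max displacement = 2.0000

Answer: 2.0000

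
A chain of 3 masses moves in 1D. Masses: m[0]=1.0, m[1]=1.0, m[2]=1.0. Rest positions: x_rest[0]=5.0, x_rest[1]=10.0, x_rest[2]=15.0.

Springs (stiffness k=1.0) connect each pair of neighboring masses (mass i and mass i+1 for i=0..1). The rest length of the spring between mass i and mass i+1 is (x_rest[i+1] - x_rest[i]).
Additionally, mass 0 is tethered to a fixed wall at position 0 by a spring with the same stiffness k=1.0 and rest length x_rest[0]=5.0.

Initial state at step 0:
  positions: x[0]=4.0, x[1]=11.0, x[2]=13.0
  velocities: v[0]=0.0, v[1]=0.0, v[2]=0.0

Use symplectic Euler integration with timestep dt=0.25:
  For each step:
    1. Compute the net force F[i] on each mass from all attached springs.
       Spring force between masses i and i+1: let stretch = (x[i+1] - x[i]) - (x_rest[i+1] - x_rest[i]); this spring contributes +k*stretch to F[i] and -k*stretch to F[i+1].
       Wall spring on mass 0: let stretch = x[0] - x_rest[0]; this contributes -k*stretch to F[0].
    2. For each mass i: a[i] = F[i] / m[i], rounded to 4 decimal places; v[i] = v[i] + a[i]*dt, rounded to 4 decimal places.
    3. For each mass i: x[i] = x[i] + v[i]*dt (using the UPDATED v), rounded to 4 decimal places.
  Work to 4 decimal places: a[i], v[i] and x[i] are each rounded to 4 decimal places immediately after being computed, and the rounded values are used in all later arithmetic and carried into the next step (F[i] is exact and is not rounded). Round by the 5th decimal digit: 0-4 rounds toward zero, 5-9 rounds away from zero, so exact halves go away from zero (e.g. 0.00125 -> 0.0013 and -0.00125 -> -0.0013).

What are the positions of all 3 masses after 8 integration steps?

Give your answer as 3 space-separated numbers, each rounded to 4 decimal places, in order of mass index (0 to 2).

Answer: 5.1604 8.2259 15.3893

Derivation:
Step 0: x=[4.0000 11.0000 13.0000] v=[0.0000 0.0000 0.0000]
Step 1: x=[4.1875 10.6875 13.1875] v=[0.7500 -1.2500 0.7500]
Step 2: x=[4.5195 10.1250 13.5313] v=[1.3281 -2.2500 1.3750]
Step 3: x=[4.9194 9.4251 13.9747] v=[1.5996 -2.7998 1.7734]
Step 4: x=[5.2935 8.7279 14.4462] v=[1.4962 -2.7888 1.8860]
Step 5: x=[5.5514 8.1735 14.8728] v=[1.0314 -2.2178 1.7064]
Step 6: x=[5.6262 7.8739 15.1932] v=[0.2991 -1.1985 1.2816]
Step 7: x=[5.4898 7.8913 15.3687] v=[-0.5455 0.0694 0.7018]
Step 8: x=[5.1604 8.2259 15.3893] v=[-1.3176 1.3384 0.0825]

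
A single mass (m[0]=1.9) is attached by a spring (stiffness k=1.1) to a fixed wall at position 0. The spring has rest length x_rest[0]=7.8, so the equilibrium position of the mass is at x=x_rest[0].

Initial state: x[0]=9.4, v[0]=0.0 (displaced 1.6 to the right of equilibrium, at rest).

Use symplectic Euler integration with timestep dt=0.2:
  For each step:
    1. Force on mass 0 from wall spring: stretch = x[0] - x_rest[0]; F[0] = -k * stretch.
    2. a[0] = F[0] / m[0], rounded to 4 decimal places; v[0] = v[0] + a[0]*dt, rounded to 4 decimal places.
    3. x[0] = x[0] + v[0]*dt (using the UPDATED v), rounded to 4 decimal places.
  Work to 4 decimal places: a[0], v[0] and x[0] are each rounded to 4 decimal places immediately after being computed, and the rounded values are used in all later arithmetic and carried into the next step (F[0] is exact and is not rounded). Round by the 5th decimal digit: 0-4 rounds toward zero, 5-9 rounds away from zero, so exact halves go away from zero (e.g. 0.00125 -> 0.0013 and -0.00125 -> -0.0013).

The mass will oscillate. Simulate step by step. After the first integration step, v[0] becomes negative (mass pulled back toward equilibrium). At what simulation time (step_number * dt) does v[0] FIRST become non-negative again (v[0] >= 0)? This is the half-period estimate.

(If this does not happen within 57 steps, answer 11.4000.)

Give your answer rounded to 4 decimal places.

Step 0: x=[9.4000] v=[0.0000]
Step 1: x=[9.3629] v=[-0.1853]
Step 2: x=[9.2896] v=[-0.3663]
Step 3: x=[9.1818] v=[-0.5388]
Step 4: x=[9.0420] v=[-0.6988]
Step 5: x=[8.8735] v=[-0.8426]
Step 6: x=[8.6801] v=[-0.9669]
Step 7: x=[8.4663] v=[-1.0688]
Step 8: x=[8.2371] v=[-1.1460]
Step 9: x=[7.9978] v=[-1.1966]
Step 10: x=[7.7539] v=[-1.2195]
Step 11: x=[7.5111] v=[-1.2142]
Step 12: x=[7.2750] v=[-1.1807]
Step 13: x=[7.0510] v=[-1.1199]
Step 14: x=[6.8444] v=[-1.0332]
Step 15: x=[6.6599] v=[-0.9226]
Step 16: x=[6.5018] v=[-0.7906]
Step 17: x=[6.3737] v=[-0.6403]
Step 18: x=[6.2787] v=[-0.4751]
Step 19: x=[6.2189] v=[-0.2989]
Step 20: x=[6.1957] v=[-0.1158]
Step 21: x=[6.2097] v=[0.0700]
First v>=0 after going negative at step 21, time=4.2000

Answer: 4.2000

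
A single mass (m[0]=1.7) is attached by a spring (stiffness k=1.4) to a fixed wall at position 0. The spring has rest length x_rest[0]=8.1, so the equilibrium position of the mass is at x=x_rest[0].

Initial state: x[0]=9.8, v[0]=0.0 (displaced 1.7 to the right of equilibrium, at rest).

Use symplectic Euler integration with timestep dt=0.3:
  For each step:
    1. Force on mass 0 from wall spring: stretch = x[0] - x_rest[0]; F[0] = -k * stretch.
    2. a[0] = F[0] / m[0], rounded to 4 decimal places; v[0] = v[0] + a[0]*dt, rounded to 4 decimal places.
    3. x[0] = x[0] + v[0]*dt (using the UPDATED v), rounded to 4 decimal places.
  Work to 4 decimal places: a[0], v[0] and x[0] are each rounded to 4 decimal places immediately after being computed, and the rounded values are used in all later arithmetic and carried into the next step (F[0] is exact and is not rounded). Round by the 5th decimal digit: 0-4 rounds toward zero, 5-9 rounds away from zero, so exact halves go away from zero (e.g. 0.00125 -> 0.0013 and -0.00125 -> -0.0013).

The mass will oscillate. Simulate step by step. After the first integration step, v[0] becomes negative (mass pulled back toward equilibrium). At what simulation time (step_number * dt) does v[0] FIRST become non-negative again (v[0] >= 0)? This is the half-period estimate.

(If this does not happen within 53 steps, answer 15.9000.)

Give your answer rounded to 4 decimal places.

Step 0: x=[9.8000] v=[0.0000]
Step 1: x=[9.6740] v=[-0.4200]
Step 2: x=[9.4313] v=[-0.8089]
Step 3: x=[9.0900] v=[-1.1378]
Step 4: x=[8.6753] v=[-1.3824]
Step 5: x=[8.2180] v=[-1.5245]
Step 6: x=[7.7519] v=[-1.5537]
Step 7: x=[7.3116] v=[-1.4677]
Step 8: x=[6.9297] v=[-1.2729]
Step 9: x=[6.6346] v=[-0.9838]
Step 10: x=[6.4481] v=[-0.6218]
Step 11: x=[6.3840] v=[-0.2137]
Step 12: x=[6.4471] v=[0.2103]
First v>=0 after going negative at step 12, time=3.6000

Answer: 3.6000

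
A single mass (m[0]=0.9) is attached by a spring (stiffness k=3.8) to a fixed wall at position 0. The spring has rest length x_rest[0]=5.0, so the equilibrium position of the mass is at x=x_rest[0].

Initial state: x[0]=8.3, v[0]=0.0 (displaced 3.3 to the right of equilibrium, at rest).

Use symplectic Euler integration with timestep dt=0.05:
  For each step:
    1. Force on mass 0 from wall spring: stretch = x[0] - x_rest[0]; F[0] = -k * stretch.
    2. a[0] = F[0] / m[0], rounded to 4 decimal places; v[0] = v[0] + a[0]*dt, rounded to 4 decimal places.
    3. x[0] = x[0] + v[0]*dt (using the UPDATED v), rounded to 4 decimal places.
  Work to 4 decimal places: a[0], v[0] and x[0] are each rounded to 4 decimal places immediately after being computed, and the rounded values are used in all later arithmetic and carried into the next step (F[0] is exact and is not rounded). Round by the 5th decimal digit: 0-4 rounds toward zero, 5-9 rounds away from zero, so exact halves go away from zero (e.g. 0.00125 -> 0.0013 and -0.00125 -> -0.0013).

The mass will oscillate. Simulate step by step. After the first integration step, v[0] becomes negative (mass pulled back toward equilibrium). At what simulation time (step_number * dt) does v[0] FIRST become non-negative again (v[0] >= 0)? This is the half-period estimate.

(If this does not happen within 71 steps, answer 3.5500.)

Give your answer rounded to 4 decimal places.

Answer: 1.5500

Derivation:
Step 0: x=[8.3000] v=[0.0000]
Step 1: x=[8.2652] v=[-0.6967]
Step 2: x=[8.1959] v=[-1.3860]
Step 3: x=[8.0929] v=[-2.0607]
Step 4: x=[7.9572] v=[-2.7136]
Step 5: x=[7.7903] v=[-3.3379]
Step 6: x=[7.5940] v=[-3.9270]
Step 7: x=[7.3703] v=[-4.4746]
Step 8: x=[7.1216] v=[-4.9750]
Step 9: x=[6.8505] v=[-5.4229]
Step 10: x=[6.5598] v=[-5.8136]
Step 11: x=[6.2527] v=[-6.1429]
Step 12: x=[5.9323] v=[-6.4074]
Step 13: x=[5.6021] v=[-6.6042]
Step 14: x=[5.2655] v=[-6.7313]
Step 15: x=[4.9261] v=[-6.7874]
Step 16: x=[4.5875] v=[-6.7718]
Step 17: x=[4.2533] v=[-6.6847]
Step 18: x=[3.9269] v=[-6.5271]
Step 19: x=[3.6119] v=[-6.3006]
Step 20: x=[3.3115] v=[-6.0076]
Step 21: x=[3.0289] v=[-5.6511]
Step 22: x=[2.7672] v=[-5.2350]
Step 23: x=[2.5290] v=[-4.7636]
Step 24: x=[2.3169] v=[-4.2419]
Step 25: x=[2.1331] v=[-3.6755]
Step 26: x=[1.9796] v=[-3.0703]
Step 27: x=[1.8580] v=[-2.4327]
Step 28: x=[1.7695] v=[-1.7694]
Step 29: x=[1.7151] v=[-1.0874]
Step 30: x=[1.6954] v=[-0.3939]
Step 31: x=[1.7106] v=[0.3037]
First v>=0 after going negative at step 31, time=1.5500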